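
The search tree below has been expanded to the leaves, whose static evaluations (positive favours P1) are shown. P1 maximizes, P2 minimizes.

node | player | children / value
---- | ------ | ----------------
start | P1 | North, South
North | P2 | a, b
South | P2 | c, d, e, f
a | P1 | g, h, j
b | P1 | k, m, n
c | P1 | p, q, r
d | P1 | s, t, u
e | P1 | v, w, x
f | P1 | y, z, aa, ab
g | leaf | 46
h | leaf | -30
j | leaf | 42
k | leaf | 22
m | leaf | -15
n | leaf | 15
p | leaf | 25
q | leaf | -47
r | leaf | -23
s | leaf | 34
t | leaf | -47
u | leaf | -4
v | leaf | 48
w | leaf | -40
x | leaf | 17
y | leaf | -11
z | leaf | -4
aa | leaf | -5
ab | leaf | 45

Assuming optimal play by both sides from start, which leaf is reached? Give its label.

a (P1): max(46, -30, 42) = 46
b (P1): max(22, -15, 15) = 22
North (P2): min(46, 22) = 22
c (P1): max(25, -47, -23) = 25
d (P1): max(34, -47, -4) = 34
e (P1): max(48, -40, 17) = 48
f (P1): max(-11, -4, -5, 45) = 45
South (P2): min(25, 34, 48, 45) = 25
start (P1): max(22, 25) = 25
At start, P1 picks South (highest: 25).
At South, P2 picks c (lowest: 25).
At c, P1 picks p (highest: 25).
Terminal value 25.

p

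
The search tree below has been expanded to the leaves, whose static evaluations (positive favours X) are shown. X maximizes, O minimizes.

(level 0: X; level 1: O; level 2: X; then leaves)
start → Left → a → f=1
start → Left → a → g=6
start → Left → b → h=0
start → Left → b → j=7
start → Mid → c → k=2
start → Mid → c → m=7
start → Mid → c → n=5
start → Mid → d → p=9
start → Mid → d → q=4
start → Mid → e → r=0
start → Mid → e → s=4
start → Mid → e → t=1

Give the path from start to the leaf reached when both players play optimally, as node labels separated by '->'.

start -> Left -> a -> g

a (X): max(1, 6) = 6
b (X): max(0, 7) = 7
Left (O): min(6, 7) = 6
c (X): max(2, 7, 5) = 7
d (X): max(9, 4) = 9
e (X): max(0, 4, 1) = 4
Mid (O): min(7, 9, 4) = 4
start (X): max(6, 4) = 6
At start, X picks Left (highest: 6).
At Left, O picks a (lowest: 6).
At a, X picks g (highest: 6).
Terminal value 6.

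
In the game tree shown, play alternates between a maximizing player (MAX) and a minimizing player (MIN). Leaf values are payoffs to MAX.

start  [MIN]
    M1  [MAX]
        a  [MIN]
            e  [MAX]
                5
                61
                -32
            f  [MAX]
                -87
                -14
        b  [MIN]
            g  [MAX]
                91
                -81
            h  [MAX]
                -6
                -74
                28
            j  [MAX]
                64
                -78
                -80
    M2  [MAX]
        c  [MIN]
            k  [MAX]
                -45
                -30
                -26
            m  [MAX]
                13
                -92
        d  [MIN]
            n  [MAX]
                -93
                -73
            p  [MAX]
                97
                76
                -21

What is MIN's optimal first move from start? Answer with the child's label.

M2

e (MAX): max(5, 61, -32) = 61
f (MAX): max(-87, -14) = -14
a (MIN): min(61, -14) = -14
g (MAX): max(91, -81) = 91
h (MAX): max(-6, -74, 28) = 28
j (MAX): max(64, -78, -80) = 64
b (MIN): min(91, 28, 64) = 28
M1 (MAX): max(-14, 28) = 28
k (MAX): max(-45, -30, -26) = -26
m (MAX): max(13, -92) = 13
c (MIN): min(-26, 13) = -26
n (MAX): max(-93, -73) = -73
p (MAX): max(97, 76, -21) = 97
d (MIN): min(-73, 97) = -73
M2 (MAX): max(-26, -73) = -26
start (MIN): min(28, -26) = -26
MIN at start wants the lowest of {M1=28, M2=-26}, so chooses M2.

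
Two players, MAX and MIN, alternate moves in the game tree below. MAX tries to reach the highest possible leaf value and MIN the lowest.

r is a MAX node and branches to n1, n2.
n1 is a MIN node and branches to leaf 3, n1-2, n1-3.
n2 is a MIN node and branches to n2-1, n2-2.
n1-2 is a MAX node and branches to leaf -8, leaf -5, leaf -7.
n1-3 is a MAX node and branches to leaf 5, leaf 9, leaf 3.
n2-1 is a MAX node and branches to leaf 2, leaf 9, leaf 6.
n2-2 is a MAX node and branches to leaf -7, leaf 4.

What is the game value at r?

4

n1-2 (MAX): max(-8, -5, -7) = -5
n1-3 (MAX): max(5, 9, 3) = 9
n1 (MIN): min(3, -5, 9) = -5
n2-1 (MAX): max(2, 9, 6) = 9
n2-2 (MAX): max(-7, 4) = 4
n2 (MIN): min(9, 4) = 4
r (MAX): max(-5, 4) = 4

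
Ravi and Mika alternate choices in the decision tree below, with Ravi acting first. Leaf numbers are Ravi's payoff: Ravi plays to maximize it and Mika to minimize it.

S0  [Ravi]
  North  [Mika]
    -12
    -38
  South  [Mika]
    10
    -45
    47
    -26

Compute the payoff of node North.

-38

North (Mika): min(-12, -38) = -38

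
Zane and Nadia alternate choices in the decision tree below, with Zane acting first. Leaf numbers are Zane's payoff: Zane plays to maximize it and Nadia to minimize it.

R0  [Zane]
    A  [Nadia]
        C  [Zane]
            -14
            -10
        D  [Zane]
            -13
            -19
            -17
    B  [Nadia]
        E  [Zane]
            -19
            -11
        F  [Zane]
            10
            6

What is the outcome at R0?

C (Zane): max(-14, -10) = -10
D (Zane): max(-13, -19, -17) = -13
A (Nadia): min(-10, -13) = -13
E (Zane): max(-19, -11) = -11
F (Zane): max(10, 6) = 10
B (Nadia): min(-11, 10) = -11
R0 (Zane): max(-13, -11) = -11

-11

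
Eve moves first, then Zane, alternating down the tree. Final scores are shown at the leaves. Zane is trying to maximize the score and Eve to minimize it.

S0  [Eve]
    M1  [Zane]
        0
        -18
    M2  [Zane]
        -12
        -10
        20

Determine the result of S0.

0

M1 (Zane): max(0, -18) = 0
M2 (Zane): max(-12, -10, 20) = 20
S0 (Eve): min(0, 20) = 0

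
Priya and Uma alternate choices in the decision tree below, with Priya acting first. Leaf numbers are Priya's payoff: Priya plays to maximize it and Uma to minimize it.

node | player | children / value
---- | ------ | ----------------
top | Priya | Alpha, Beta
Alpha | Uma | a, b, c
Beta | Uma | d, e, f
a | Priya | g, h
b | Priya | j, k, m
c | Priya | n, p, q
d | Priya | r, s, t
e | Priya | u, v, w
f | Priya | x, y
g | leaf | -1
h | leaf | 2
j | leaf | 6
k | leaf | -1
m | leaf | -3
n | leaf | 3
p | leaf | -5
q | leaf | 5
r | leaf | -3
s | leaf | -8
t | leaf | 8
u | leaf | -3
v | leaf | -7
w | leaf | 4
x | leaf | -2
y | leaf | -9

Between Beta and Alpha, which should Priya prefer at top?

d (Priya): max(-3, -8, 8) = 8
e (Priya): max(-3, -7, 4) = 4
f (Priya): max(-2, -9) = -2
Beta (Uma): min(8, 4, -2) = -2
a (Priya): max(-1, 2) = 2
b (Priya): max(6, -1, -3) = 6
c (Priya): max(3, -5, 5) = 5
Alpha (Uma): min(2, 6, 5) = 2
Priya prefers the higher value; Beta=-2, Alpha=2. Alpha is better since 2 > -2.

Alpha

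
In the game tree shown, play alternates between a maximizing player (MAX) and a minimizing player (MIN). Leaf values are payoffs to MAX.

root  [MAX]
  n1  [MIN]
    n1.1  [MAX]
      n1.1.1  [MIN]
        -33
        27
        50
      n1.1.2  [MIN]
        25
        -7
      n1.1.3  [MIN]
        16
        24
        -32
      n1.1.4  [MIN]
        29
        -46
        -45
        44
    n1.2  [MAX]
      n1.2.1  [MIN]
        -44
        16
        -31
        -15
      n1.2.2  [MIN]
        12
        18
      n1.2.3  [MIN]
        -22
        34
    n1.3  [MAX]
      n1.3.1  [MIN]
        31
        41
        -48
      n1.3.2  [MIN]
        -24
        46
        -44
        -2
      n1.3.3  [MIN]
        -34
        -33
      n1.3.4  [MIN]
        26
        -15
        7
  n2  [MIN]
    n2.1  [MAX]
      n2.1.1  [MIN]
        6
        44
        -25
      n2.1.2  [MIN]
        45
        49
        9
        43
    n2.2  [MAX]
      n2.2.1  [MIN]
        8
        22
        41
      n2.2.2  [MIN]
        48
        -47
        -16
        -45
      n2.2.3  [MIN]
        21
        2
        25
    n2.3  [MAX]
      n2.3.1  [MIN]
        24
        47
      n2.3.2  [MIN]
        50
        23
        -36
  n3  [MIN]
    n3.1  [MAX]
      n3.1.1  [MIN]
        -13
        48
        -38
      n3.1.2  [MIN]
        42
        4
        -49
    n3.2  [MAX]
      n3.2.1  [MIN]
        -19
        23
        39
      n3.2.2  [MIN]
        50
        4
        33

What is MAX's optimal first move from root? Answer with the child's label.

n2

n1.1.1 (MIN): min(-33, 27, 50) = -33
n1.1.2 (MIN): min(25, -7) = -7
n1.1.3 (MIN): min(16, 24, -32) = -32
n1.1.4 (MIN): min(29, -46, -45, 44) = -46
n1.1 (MAX): max(-33, -7, -32, -46) = -7
n1.2.1 (MIN): min(-44, 16, -31, -15) = -44
n1.2.2 (MIN): min(12, 18) = 12
n1.2.3 (MIN): min(-22, 34) = -22
n1.2 (MAX): max(-44, 12, -22) = 12
n1.3.1 (MIN): min(31, 41, -48) = -48
n1.3.2 (MIN): min(-24, 46, -44, -2) = -44
n1.3.3 (MIN): min(-34, -33) = -34
n1.3.4 (MIN): min(26, -15, 7) = -15
n1.3 (MAX): max(-48, -44, -34, -15) = -15
n1 (MIN): min(-7, 12, -15) = -15
n2.1.1 (MIN): min(6, 44, -25) = -25
n2.1.2 (MIN): min(45, 49, 9, 43) = 9
n2.1 (MAX): max(-25, 9) = 9
n2.2.1 (MIN): min(8, 22, 41) = 8
n2.2.2 (MIN): min(48, -47, -16, -45) = -47
n2.2.3 (MIN): min(21, 2, 25) = 2
n2.2 (MAX): max(8, -47, 2) = 8
n2.3.1 (MIN): min(24, 47) = 24
n2.3.2 (MIN): min(50, 23, -36) = -36
n2.3 (MAX): max(24, -36) = 24
n2 (MIN): min(9, 8, 24) = 8
n3.1.1 (MIN): min(-13, 48, -38) = -38
n3.1.2 (MIN): min(42, 4, -49) = -49
n3.1 (MAX): max(-38, -49) = -38
n3.2.1 (MIN): min(-19, 23, 39) = -19
n3.2.2 (MIN): min(50, 4, 33) = 4
n3.2 (MAX): max(-19, 4) = 4
n3 (MIN): min(-38, 4) = -38
root (MAX): max(-15, 8, -38) = 8
MAX at root wants the highest of {n1=-15, n2=8, n3=-38}, so chooses n2.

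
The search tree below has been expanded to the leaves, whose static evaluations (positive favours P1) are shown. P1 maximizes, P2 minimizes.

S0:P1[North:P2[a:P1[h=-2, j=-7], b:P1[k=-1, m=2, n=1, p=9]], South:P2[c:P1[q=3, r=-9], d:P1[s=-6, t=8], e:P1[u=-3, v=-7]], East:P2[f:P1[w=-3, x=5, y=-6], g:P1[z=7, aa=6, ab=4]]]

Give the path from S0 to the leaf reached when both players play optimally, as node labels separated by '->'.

S0 -> East -> f -> x

a (P1): max(-2, -7) = -2
b (P1): max(-1, 2, 1, 9) = 9
North (P2): min(-2, 9) = -2
c (P1): max(3, -9) = 3
d (P1): max(-6, 8) = 8
e (P1): max(-3, -7) = -3
South (P2): min(3, 8, -3) = -3
f (P1): max(-3, 5, -6) = 5
g (P1): max(7, 6, 4) = 7
East (P2): min(5, 7) = 5
S0 (P1): max(-2, -3, 5) = 5
At S0, P1 picks East (highest: 5).
At East, P2 picks f (lowest: 5).
At f, P1 picks x (highest: 5).
Terminal value 5.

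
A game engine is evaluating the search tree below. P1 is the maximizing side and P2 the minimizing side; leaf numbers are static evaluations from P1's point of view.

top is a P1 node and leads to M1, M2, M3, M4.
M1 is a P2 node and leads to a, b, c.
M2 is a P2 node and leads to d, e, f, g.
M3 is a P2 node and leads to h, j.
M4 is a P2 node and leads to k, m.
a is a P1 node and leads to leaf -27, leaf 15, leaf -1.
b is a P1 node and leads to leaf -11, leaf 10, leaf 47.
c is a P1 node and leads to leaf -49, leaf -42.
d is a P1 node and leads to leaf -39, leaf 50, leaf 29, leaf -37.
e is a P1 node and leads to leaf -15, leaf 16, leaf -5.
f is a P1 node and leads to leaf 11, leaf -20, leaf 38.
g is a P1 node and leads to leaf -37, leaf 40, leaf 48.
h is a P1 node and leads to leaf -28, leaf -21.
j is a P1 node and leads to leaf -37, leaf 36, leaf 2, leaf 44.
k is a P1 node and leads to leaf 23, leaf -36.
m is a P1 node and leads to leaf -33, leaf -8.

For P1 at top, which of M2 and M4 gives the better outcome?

M2

d (P1): max(-39, 50, 29, -37) = 50
e (P1): max(-15, 16, -5) = 16
f (P1): max(11, -20, 38) = 38
g (P1): max(-37, 40, 48) = 48
M2 (P2): min(50, 16, 38, 48) = 16
k (P1): max(23, -36) = 23
m (P1): max(-33, -8) = -8
M4 (P2): min(23, -8) = -8
P1 prefers the higher value; M2=16, M4=-8. M2 is better since 16 > -8.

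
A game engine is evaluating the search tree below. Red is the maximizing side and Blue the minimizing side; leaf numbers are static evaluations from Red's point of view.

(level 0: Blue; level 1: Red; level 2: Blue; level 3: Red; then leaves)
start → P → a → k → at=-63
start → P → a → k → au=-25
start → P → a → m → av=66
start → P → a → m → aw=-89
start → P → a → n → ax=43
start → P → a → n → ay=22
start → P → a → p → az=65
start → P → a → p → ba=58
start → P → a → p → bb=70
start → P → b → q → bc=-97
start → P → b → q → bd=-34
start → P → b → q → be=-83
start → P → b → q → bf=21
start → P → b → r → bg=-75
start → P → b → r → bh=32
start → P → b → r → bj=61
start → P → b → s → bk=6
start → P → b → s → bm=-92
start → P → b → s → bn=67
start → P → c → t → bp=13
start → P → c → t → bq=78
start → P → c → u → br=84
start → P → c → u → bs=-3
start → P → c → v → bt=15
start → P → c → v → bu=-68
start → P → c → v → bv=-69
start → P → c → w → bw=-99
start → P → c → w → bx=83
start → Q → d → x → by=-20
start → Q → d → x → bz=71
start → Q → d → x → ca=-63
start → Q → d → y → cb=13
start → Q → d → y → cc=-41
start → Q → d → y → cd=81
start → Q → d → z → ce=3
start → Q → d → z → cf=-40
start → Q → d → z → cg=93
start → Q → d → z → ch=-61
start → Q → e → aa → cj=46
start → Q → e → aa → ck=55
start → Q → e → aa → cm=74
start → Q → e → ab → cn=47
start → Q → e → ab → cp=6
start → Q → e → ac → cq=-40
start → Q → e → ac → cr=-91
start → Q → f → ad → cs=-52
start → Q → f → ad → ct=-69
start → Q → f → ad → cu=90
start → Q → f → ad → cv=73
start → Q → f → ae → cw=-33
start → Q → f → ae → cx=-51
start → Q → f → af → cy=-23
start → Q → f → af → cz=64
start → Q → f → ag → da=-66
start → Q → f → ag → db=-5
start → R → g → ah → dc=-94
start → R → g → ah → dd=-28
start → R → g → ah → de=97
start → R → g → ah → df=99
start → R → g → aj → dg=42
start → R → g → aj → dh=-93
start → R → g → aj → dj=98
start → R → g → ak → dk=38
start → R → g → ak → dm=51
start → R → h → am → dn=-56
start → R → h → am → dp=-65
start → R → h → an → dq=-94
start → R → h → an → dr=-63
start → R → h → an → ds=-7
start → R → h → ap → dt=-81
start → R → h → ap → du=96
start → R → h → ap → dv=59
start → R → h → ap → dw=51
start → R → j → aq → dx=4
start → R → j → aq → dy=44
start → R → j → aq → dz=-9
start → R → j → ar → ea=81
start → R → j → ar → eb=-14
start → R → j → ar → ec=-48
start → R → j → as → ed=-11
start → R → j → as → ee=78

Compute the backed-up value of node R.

ah (Red): max(-94, -28, 97, 99) = 99
aj (Red): max(42, -93, 98) = 98
ak (Red): max(38, 51) = 51
g (Blue): min(99, 98, 51) = 51
am (Red): max(-56, -65) = -56
an (Red): max(-94, -63, -7) = -7
ap (Red): max(-81, 96, 59, 51) = 96
h (Blue): min(-56, -7, 96) = -56
aq (Red): max(4, 44, -9) = 44
ar (Red): max(81, -14, -48) = 81
as (Red): max(-11, 78) = 78
j (Blue): min(44, 81, 78) = 44
R (Red): max(51, -56, 44) = 51

51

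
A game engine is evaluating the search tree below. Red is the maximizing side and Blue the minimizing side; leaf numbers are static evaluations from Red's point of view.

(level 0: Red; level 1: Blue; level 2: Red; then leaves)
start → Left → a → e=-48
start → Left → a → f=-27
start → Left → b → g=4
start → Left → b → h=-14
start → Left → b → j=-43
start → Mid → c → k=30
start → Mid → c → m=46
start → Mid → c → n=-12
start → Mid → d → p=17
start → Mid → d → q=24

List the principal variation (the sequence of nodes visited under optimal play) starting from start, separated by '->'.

a (Red): max(-48, -27) = -27
b (Red): max(4, -14, -43) = 4
Left (Blue): min(-27, 4) = -27
c (Red): max(30, 46, -12) = 46
d (Red): max(17, 24) = 24
Mid (Blue): min(46, 24) = 24
start (Red): max(-27, 24) = 24
At start, Red picks Mid (highest: 24).
At Mid, Blue picks d (lowest: 24).
At d, Red picks q (highest: 24).
Terminal value 24.

start -> Mid -> d -> q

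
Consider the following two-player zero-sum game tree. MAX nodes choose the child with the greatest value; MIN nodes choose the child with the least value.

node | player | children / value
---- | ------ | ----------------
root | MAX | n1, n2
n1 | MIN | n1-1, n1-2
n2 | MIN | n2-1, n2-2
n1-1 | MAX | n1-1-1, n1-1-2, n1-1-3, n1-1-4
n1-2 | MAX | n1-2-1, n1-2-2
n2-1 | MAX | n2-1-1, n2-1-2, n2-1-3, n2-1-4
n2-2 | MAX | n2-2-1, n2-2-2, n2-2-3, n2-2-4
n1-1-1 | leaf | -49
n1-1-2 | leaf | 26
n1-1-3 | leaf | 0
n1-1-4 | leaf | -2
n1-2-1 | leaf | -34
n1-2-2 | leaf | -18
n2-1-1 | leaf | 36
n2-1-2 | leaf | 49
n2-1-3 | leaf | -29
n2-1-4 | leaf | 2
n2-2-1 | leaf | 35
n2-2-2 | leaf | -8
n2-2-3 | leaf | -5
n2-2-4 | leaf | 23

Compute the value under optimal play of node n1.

n1-1 (MAX): max(-49, 26, 0, -2) = 26
n1-2 (MAX): max(-34, -18) = -18
n1 (MIN): min(26, -18) = -18

-18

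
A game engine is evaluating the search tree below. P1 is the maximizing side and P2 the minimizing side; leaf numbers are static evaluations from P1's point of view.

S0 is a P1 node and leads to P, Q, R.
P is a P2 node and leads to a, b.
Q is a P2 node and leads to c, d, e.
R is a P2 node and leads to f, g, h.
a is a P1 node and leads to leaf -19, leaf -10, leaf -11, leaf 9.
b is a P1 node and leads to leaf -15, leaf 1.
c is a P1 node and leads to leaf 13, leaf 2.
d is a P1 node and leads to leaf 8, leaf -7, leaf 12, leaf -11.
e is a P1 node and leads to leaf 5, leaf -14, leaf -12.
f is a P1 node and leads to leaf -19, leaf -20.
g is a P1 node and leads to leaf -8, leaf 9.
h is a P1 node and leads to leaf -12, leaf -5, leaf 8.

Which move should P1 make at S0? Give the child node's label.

a (P1): max(-19, -10, -11, 9) = 9
b (P1): max(-15, 1) = 1
P (P2): min(9, 1) = 1
c (P1): max(13, 2) = 13
d (P1): max(8, -7, 12, -11) = 12
e (P1): max(5, -14, -12) = 5
Q (P2): min(13, 12, 5) = 5
f (P1): max(-19, -20) = -19
g (P1): max(-8, 9) = 9
h (P1): max(-12, -5, 8) = 8
R (P2): min(-19, 9, 8) = -19
S0 (P1): max(1, 5, -19) = 5
P1 at S0 wants the highest of {P=1, Q=5, R=-19}, so chooses Q.

Q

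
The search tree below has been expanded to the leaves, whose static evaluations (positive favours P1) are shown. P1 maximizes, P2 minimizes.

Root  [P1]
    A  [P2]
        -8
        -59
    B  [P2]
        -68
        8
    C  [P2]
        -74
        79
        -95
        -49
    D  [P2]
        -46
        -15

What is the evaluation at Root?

-46

A (P2): min(-8, -59) = -59
B (P2): min(-68, 8) = -68
C (P2): min(-74, 79, -95, -49) = -95
D (P2): min(-46, -15) = -46
Root (P1): max(-59, -68, -95, -46) = -46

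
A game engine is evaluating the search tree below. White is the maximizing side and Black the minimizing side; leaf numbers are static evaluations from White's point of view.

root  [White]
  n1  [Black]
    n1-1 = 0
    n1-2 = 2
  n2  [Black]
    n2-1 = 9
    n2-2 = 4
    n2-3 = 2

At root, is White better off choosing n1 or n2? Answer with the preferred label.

n2

n1 (Black): min(0, 2) = 0
n2 (Black): min(9, 4, 2) = 2
White prefers the higher value; n1=0, n2=2. n2 is better since 2 > 0.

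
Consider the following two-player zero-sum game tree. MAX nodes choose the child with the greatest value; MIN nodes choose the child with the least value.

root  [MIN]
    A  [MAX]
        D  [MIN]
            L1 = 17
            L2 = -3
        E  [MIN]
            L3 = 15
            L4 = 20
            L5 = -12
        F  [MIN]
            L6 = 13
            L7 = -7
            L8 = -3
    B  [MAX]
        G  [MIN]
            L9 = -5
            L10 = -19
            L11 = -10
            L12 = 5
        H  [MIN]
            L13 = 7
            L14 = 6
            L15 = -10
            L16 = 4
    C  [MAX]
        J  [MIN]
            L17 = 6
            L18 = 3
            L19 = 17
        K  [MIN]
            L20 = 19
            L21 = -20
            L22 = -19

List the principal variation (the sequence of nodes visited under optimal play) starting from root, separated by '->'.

root -> B -> H -> L15

D (MIN): min(17, -3) = -3
E (MIN): min(15, 20, -12) = -12
F (MIN): min(13, -7, -3) = -7
A (MAX): max(-3, -12, -7) = -3
G (MIN): min(-5, -19, -10, 5) = -19
H (MIN): min(7, 6, -10, 4) = -10
B (MAX): max(-19, -10) = -10
J (MIN): min(6, 3, 17) = 3
K (MIN): min(19, -20, -19) = -20
C (MAX): max(3, -20) = 3
root (MIN): min(-3, -10, 3) = -10
At root, MIN picks B (lowest: -10).
At B, MAX picks H (highest: -10).
At H, MIN picks L15 (lowest: -10).
Terminal value -10.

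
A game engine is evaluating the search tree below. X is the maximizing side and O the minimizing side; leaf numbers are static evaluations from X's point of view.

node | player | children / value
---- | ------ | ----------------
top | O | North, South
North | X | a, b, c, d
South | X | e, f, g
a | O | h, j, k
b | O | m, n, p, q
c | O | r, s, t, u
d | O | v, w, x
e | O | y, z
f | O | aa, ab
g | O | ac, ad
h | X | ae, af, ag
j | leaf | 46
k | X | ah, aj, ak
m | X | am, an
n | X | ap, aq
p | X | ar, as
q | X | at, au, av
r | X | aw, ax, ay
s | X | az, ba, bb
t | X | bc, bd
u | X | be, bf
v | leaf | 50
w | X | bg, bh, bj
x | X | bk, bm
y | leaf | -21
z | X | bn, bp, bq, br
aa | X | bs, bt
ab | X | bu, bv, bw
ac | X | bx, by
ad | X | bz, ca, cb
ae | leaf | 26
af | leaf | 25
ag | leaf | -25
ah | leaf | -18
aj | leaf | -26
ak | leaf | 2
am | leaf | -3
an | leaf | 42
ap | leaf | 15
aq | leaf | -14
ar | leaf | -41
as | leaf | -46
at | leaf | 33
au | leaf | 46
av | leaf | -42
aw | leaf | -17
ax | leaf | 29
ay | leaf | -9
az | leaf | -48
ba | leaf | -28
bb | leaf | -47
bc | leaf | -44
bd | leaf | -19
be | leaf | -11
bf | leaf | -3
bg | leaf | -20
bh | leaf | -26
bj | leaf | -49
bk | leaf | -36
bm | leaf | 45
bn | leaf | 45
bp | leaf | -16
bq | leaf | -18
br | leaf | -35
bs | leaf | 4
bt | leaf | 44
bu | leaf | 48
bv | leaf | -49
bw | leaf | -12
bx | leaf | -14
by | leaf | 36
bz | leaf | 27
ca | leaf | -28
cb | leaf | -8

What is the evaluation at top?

2

h (X): max(26, 25, -25) = 26
k (X): max(-18, -26, 2) = 2
a (O): min(26, 46, 2) = 2
m (X): max(-3, 42) = 42
n (X): max(15, -14) = 15
p (X): max(-41, -46) = -41
q (X): max(33, 46, -42) = 46
b (O): min(42, 15, -41, 46) = -41
r (X): max(-17, 29, -9) = 29
s (X): max(-48, -28, -47) = -28
t (X): max(-44, -19) = -19
u (X): max(-11, -3) = -3
c (O): min(29, -28, -19, -3) = -28
w (X): max(-20, -26, -49) = -20
x (X): max(-36, 45) = 45
d (O): min(50, -20, 45) = -20
North (X): max(2, -41, -28, -20) = 2
z (X): max(45, -16, -18, -35) = 45
e (O): min(-21, 45) = -21
aa (X): max(4, 44) = 44
ab (X): max(48, -49, -12) = 48
f (O): min(44, 48) = 44
ac (X): max(-14, 36) = 36
ad (X): max(27, -28, -8) = 27
g (O): min(36, 27) = 27
South (X): max(-21, 44, 27) = 44
top (O): min(2, 44) = 2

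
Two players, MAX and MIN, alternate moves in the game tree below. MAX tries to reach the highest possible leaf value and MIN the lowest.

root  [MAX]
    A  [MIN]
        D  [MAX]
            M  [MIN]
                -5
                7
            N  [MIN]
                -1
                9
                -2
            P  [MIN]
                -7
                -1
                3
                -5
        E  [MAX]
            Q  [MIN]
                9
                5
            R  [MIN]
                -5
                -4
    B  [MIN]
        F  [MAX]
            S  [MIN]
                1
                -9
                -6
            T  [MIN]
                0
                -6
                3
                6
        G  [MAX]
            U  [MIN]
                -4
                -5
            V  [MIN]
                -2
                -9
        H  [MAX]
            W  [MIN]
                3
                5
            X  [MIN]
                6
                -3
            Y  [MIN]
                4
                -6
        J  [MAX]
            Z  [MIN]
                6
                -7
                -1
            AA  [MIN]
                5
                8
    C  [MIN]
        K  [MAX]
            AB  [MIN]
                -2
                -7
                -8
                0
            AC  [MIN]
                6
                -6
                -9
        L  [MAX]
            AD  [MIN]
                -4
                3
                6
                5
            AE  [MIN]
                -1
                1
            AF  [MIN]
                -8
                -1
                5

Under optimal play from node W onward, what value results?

3

W (MIN): min(3, 5) = 3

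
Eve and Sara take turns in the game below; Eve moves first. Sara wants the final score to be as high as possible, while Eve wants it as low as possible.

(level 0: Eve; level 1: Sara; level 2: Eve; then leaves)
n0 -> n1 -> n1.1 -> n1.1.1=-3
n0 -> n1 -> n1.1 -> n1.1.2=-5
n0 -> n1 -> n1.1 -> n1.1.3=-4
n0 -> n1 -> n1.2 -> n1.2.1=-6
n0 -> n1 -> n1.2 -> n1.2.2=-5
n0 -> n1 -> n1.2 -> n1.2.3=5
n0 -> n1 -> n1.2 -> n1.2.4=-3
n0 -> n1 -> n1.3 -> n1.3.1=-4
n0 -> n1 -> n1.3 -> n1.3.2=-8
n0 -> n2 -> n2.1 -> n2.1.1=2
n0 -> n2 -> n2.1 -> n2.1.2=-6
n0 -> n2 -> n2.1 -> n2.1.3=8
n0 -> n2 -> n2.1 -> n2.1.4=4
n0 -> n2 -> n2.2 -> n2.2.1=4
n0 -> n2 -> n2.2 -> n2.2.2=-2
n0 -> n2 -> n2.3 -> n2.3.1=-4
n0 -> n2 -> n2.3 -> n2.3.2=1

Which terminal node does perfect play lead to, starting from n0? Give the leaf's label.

n1.1.2

n1.1 (Eve): min(-3, -5, -4) = -5
n1.2 (Eve): min(-6, -5, 5, -3) = -6
n1.3 (Eve): min(-4, -8) = -8
n1 (Sara): max(-5, -6, -8) = -5
n2.1 (Eve): min(2, -6, 8, 4) = -6
n2.2 (Eve): min(4, -2) = -2
n2.3 (Eve): min(-4, 1) = -4
n2 (Sara): max(-6, -2, -4) = -2
n0 (Eve): min(-5, -2) = -5
At n0, Eve picks n1 (lowest: -5).
At n1, Sara picks n1.1 (highest: -5).
At n1.1, Eve picks n1.1.2 (lowest: -5).
Terminal value -5.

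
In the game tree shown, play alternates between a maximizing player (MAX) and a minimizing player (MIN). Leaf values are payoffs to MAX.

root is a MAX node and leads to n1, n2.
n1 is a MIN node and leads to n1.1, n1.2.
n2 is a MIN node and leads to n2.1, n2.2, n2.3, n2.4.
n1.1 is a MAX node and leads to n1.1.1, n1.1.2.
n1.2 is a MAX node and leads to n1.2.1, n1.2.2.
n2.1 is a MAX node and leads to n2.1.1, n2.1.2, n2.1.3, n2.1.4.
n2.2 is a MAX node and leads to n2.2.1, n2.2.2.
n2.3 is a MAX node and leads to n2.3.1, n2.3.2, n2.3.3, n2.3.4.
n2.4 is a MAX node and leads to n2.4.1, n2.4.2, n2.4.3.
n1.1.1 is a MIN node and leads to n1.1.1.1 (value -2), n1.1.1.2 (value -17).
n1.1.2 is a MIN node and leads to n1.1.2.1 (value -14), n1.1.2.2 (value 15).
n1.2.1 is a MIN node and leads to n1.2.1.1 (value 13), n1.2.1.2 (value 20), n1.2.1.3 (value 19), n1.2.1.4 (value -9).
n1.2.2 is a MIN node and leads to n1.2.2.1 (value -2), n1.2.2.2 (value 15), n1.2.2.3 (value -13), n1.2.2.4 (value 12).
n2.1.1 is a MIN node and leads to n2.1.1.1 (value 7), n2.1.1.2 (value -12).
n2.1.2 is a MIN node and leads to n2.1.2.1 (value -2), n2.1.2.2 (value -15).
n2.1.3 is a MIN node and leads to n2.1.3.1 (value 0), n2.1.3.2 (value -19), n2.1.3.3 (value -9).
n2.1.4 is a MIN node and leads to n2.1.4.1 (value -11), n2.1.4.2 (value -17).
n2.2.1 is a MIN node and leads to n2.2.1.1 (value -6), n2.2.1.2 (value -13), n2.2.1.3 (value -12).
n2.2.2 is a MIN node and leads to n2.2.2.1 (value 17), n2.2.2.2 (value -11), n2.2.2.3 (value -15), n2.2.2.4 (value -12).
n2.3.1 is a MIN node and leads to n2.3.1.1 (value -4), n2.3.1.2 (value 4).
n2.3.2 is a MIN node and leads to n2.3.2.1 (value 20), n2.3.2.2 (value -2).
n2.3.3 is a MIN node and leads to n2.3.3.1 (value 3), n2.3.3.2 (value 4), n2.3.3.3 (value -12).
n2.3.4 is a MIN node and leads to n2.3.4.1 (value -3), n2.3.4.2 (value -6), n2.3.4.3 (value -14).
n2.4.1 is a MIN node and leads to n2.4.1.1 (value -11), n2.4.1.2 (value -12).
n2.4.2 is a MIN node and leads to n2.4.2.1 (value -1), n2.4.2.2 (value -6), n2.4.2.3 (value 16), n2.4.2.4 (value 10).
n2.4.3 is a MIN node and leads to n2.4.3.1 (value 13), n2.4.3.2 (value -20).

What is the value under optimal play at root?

-13

n1.1.1 (MIN): min(-2, -17) = -17
n1.1.2 (MIN): min(-14, 15) = -14
n1.1 (MAX): max(-17, -14) = -14
n1.2.1 (MIN): min(13, 20, 19, -9) = -9
n1.2.2 (MIN): min(-2, 15, -13, 12) = -13
n1.2 (MAX): max(-9, -13) = -9
n1 (MIN): min(-14, -9) = -14
n2.1.1 (MIN): min(7, -12) = -12
n2.1.2 (MIN): min(-2, -15) = -15
n2.1.3 (MIN): min(0, -19, -9) = -19
n2.1.4 (MIN): min(-11, -17) = -17
n2.1 (MAX): max(-12, -15, -19, -17) = -12
n2.2.1 (MIN): min(-6, -13, -12) = -13
n2.2.2 (MIN): min(17, -11, -15, -12) = -15
n2.2 (MAX): max(-13, -15) = -13
n2.3.1 (MIN): min(-4, 4) = -4
n2.3.2 (MIN): min(20, -2) = -2
n2.3.3 (MIN): min(3, 4, -12) = -12
n2.3.4 (MIN): min(-3, -6, -14) = -14
n2.3 (MAX): max(-4, -2, -12, -14) = -2
n2.4.1 (MIN): min(-11, -12) = -12
n2.4.2 (MIN): min(-1, -6, 16, 10) = -6
n2.4.3 (MIN): min(13, -20) = -20
n2.4 (MAX): max(-12, -6, -20) = -6
n2 (MIN): min(-12, -13, -2, -6) = -13
root (MAX): max(-14, -13) = -13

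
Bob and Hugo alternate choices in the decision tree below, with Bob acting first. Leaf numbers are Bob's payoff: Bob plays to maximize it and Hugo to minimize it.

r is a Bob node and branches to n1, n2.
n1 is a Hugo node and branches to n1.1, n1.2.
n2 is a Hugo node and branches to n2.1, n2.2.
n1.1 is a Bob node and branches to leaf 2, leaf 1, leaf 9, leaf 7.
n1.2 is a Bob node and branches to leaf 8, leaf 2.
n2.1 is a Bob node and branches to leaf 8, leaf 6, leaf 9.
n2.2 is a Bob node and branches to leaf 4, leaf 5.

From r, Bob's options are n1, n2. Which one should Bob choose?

n1.1 (Bob): max(2, 1, 9, 7) = 9
n1.2 (Bob): max(8, 2) = 8
n1 (Hugo): min(9, 8) = 8
n2.1 (Bob): max(8, 6, 9) = 9
n2.2 (Bob): max(4, 5) = 5
n2 (Hugo): min(9, 5) = 5
r (Bob): max(8, 5) = 8
Bob at r wants the highest of {n1=8, n2=5}, so chooses n1.

n1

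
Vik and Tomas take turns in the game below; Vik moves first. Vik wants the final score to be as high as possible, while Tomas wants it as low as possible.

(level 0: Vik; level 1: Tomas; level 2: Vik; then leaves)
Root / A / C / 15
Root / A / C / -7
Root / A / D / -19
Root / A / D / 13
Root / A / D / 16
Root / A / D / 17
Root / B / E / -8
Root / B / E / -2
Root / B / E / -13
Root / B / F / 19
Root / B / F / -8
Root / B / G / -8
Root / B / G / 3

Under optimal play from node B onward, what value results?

E (Vik): max(-8, -2, -13) = -2
F (Vik): max(19, -8) = 19
G (Vik): max(-8, 3) = 3
B (Tomas): min(-2, 19, 3) = -2

-2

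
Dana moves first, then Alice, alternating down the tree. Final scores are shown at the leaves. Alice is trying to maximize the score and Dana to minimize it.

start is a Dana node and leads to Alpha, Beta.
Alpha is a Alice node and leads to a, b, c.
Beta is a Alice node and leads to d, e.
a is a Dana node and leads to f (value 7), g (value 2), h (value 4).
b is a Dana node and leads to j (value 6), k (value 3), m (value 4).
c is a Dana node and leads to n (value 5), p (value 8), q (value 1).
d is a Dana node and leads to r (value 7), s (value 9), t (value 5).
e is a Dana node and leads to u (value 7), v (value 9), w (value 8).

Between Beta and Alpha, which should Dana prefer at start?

d (Dana): min(7, 9, 5) = 5
e (Dana): min(7, 9, 8) = 7
Beta (Alice): max(5, 7) = 7
a (Dana): min(7, 2, 4) = 2
b (Dana): min(6, 3, 4) = 3
c (Dana): min(5, 8, 1) = 1
Alpha (Alice): max(2, 3, 1) = 3
Dana prefers the lower value; Beta=7, Alpha=3. Alpha is better since 3 < 7.

Alpha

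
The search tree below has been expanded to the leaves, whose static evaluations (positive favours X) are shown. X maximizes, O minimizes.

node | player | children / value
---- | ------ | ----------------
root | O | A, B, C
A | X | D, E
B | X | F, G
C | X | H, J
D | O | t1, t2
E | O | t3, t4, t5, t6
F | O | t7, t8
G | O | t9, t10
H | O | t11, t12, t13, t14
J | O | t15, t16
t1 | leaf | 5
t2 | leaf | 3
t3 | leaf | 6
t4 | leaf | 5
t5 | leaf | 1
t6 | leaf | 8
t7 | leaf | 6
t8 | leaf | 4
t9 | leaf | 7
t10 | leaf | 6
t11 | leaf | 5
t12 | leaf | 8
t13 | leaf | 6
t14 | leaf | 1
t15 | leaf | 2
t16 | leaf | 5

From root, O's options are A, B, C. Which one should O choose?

C

D (O): min(5, 3) = 3
E (O): min(6, 5, 1, 8) = 1
A (X): max(3, 1) = 3
F (O): min(6, 4) = 4
G (O): min(7, 6) = 6
B (X): max(4, 6) = 6
H (O): min(5, 8, 6, 1) = 1
J (O): min(2, 5) = 2
C (X): max(1, 2) = 2
root (O): min(3, 6, 2) = 2
O at root wants the lowest of {A=3, B=6, C=2}, so chooses C.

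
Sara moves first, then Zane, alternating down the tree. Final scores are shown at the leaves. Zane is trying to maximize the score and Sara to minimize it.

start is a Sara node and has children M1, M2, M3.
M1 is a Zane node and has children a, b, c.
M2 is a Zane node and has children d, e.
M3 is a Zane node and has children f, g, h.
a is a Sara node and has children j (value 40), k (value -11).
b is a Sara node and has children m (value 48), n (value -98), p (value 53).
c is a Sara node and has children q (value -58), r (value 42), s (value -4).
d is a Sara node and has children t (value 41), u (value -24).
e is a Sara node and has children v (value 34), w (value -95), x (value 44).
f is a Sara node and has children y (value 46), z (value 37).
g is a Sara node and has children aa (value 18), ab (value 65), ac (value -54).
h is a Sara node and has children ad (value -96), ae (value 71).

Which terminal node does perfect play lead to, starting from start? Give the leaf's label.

a (Sara): min(40, -11) = -11
b (Sara): min(48, -98, 53) = -98
c (Sara): min(-58, 42, -4) = -58
M1 (Zane): max(-11, -98, -58) = -11
d (Sara): min(41, -24) = -24
e (Sara): min(34, -95, 44) = -95
M2 (Zane): max(-24, -95) = -24
f (Sara): min(46, 37) = 37
g (Sara): min(18, 65, -54) = -54
h (Sara): min(-96, 71) = -96
M3 (Zane): max(37, -54, -96) = 37
start (Sara): min(-11, -24, 37) = -24
At start, Sara picks M2 (lowest: -24).
At M2, Zane picks d (highest: -24).
At d, Sara picks u (lowest: -24).
Terminal value -24.

u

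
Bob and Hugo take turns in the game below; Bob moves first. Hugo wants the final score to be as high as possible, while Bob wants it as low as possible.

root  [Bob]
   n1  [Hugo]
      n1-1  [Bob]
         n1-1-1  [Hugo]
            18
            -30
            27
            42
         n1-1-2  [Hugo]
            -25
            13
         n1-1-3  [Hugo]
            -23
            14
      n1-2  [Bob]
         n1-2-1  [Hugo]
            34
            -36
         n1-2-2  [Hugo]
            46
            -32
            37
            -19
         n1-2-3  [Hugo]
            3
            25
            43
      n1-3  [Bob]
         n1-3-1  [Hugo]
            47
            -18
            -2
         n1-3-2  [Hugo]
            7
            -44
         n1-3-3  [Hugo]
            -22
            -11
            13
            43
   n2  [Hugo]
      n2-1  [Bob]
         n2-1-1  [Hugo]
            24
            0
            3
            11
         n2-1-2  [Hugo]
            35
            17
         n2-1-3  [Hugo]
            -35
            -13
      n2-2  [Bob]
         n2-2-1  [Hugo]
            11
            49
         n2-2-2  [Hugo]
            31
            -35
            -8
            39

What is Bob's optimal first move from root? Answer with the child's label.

n1-1-1 (Hugo): max(18, -30, 27, 42) = 42
n1-1-2 (Hugo): max(-25, 13) = 13
n1-1-3 (Hugo): max(-23, 14) = 14
n1-1 (Bob): min(42, 13, 14) = 13
n1-2-1 (Hugo): max(34, -36) = 34
n1-2-2 (Hugo): max(46, -32, 37, -19) = 46
n1-2-3 (Hugo): max(3, 25, 43) = 43
n1-2 (Bob): min(34, 46, 43) = 34
n1-3-1 (Hugo): max(47, -18, -2) = 47
n1-3-2 (Hugo): max(7, -44) = 7
n1-3-3 (Hugo): max(-22, -11, 13, 43) = 43
n1-3 (Bob): min(47, 7, 43) = 7
n1 (Hugo): max(13, 34, 7) = 34
n2-1-1 (Hugo): max(24, 0, 3, 11) = 24
n2-1-2 (Hugo): max(35, 17) = 35
n2-1-3 (Hugo): max(-35, -13) = -13
n2-1 (Bob): min(24, 35, -13) = -13
n2-2-1 (Hugo): max(11, 49) = 49
n2-2-2 (Hugo): max(31, -35, -8, 39) = 39
n2-2 (Bob): min(49, 39) = 39
n2 (Hugo): max(-13, 39) = 39
root (Bob): min(34, 39) = 34
Bob at root wants the lowest of {n1=34, n2=39}, so chooses n1.

n1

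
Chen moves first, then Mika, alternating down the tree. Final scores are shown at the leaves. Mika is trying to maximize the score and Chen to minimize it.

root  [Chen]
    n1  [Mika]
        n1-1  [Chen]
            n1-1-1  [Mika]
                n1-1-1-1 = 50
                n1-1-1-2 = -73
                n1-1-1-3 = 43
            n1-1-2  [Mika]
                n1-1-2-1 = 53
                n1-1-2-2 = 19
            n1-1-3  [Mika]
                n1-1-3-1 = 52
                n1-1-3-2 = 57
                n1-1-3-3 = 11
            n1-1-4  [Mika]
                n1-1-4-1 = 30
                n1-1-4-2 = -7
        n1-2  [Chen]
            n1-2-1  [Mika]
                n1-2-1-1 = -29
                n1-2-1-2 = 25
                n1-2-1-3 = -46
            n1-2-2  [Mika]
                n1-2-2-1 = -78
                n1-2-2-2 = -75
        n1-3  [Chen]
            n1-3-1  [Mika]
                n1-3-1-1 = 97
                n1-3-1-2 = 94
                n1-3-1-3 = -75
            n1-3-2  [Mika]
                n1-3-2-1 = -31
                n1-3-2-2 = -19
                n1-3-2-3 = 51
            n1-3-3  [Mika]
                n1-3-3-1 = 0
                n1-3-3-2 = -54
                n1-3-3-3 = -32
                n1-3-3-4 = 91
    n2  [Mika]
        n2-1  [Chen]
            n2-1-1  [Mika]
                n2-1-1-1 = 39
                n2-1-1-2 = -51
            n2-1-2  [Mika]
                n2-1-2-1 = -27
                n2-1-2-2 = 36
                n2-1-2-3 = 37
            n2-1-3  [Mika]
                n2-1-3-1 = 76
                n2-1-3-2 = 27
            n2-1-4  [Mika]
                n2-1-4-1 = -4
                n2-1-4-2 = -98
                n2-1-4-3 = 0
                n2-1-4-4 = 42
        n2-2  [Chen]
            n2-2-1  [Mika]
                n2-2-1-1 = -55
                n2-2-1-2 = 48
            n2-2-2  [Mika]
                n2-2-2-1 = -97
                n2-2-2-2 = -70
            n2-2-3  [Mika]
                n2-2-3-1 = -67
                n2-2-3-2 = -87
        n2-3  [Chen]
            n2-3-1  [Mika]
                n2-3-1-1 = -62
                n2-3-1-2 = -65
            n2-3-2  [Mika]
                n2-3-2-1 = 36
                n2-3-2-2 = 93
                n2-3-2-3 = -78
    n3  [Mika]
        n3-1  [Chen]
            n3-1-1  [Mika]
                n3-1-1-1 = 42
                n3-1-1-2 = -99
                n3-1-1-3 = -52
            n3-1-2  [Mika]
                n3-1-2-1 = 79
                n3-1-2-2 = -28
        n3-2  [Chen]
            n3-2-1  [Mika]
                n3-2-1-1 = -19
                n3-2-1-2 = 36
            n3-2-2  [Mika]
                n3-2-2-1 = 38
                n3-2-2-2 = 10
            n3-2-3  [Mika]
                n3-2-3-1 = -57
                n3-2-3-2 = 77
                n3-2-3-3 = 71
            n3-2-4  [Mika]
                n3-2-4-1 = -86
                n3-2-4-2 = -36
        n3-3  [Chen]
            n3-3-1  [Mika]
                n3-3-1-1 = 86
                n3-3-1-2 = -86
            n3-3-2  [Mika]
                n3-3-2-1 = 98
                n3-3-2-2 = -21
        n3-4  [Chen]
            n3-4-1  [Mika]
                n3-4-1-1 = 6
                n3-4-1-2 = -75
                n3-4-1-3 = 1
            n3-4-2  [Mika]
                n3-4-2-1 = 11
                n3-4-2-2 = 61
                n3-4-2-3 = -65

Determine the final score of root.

37

n1-1-1 (Mika): max(50, -73, 43) = 50
n1-1-2 (Mika): max(53, 19) = 53
n1-1-3 (Mika): max(52, 57, 11) = 57
n1-1-4 (Mika): max(30, -7) = 30
n1-1 (Chen): min(50, 53, 57, 30) = 30
n1-2-1 (Mika): max(-29, 25, -46) = 25
n1-2-2 (Mika): max(-78, -75) = -75
n1-2 (Chen): min(25, -75) = -75
n1-3-1 (Mika): max(97, 94, -75) = 97
n1-3-2 (Mika): max(-31, -19, 51) = 51
n1-3-3 (Mika): max(0, -54, -32, 91) = 91
n1-3 (Chen): min(97, 51, 91) = 51
n1 (Mika): max(30, -75, 51) = 51
n2-1-1 (Mika): max(39, -51) = 39
n2-1-2 (Mika): max(-27, 36, 37) = 37
n2-1-3 (Mika): max(76, 27) = 76
n2-1-4 (Mika): max(-4, -98, 0, 42) = 42
n2-1 (Chen): min(39, 37, 76, 42) = 37
n2-2-1 (Mika): max(-55, 48) = 48
n2-2-2 (Mika): max(-97, -70) = -70
n2-2-3 (Mika): max(-67, -87) = -67
n2-2 (Chen): min(48, -70, -67) = -70
n2-3-1 (Mika): max(-62, -65) = -62
n2-3-2 (Mika): max(36, 93, -78) = 93
n2-3 (Chen): min(-62, 93) = -62
n2 (Mika): max(37, -70, -62) = 37
n3-1-1 (Mika): max(42, -99, -52) = 42
n3-1-2 (Mika): max(79, -28) = 79
n3-1 (Chen): min(42, 79) = 42
n3-2-1 (Mika): max(-19, 36) = 36
n3-2-2 (Mika): max(38, 10) = 38
n3-2-3 (Mika): max(-57, 77, 71) = 77
n3-2-4 (Mika): max(-86, -36) = -36
n3-2 (Chen): min(36, 38, 77, -36) = -36
n3-3-1 (Mika): max(86, -86) = 86
n3-3-2 (Mika): max(98, -21) = 98
n3-3 (Chen): min(86, 98) = 86
n3-4-1 (Mika): max(6, -75, 1) = 6
n3-4-2 (Mika): max(11, 61, -65) = 61
n3-4 (Chen): min(6, 61) = 6
n3 (Mika): max(42, -36, 86, 6) = 86
root (Chen): min(51, 37, 86) = 37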